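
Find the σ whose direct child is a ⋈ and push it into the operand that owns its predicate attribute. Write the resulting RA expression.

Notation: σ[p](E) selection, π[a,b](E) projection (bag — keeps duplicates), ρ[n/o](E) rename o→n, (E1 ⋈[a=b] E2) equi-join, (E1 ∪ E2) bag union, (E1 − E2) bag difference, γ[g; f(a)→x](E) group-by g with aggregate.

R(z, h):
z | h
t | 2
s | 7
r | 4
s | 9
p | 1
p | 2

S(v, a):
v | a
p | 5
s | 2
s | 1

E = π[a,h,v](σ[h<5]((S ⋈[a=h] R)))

σ filters on h, owned by the right side.
E' = π[a,h,v]((S ⋈[a=h] σ[h<5](R)))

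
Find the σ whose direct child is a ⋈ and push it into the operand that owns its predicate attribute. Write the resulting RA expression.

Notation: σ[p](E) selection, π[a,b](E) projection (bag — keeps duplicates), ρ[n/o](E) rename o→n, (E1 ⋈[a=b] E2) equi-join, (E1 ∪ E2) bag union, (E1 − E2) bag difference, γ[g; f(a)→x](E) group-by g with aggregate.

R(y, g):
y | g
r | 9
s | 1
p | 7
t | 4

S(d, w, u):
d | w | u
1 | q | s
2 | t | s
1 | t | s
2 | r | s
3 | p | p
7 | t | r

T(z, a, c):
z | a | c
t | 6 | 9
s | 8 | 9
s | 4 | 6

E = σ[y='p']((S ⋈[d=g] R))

σ filters on y, owned by the right side.
E' = (S ⋈[d=g] σ[y='p'](R))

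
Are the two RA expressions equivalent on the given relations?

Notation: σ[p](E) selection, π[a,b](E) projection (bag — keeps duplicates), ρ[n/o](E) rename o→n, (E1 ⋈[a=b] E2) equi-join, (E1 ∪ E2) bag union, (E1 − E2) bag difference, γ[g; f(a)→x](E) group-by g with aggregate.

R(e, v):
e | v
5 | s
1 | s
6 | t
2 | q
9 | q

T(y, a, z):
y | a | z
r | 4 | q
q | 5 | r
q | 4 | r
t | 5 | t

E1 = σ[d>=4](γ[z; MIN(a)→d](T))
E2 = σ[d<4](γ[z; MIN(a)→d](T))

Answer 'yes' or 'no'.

E1 row counts bottom-up:
  T → 4
  γ[z; MIN(a)→d](T) → 3
  σ[d>=4](γ[z; MIN(a)→d](T)) → 3
E2 row counts bottom-up:
  T → 4
  γ[z; MIN(a)→d](T) → 3
  σ[d<4](γ[z; MIN(a)→d](T)) → 0

E1 result:
z | d
q | 4
r | 4
t | 5
E2 result:
z | d
(0 rows)
Witness: ('q', 4) appears 1× in E1 but 0× in E2.

no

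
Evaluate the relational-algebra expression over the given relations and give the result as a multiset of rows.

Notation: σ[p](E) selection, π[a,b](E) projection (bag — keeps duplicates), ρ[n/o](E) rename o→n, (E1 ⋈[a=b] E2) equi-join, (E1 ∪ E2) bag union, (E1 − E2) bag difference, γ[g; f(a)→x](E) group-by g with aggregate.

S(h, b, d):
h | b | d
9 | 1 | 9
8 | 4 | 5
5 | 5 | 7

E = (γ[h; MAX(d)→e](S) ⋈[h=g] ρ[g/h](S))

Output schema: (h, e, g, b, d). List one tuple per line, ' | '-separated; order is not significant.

Stepwise |·|:
  S → 3
  γ[h; MAX(d)→e](S) → 3
  S → 3
  ρ[g/h](S) → 3
  (γ[h; MAX(d)→e](S) ⋈[h=g] ρ[g/h](S)) → 3

== RESULT ==
h | e | g | b | d
5 | 7 | 5 | 5 | 7
8 | 5 | 8 | 4 | 5
9 | 9 | 9 | 1 | 9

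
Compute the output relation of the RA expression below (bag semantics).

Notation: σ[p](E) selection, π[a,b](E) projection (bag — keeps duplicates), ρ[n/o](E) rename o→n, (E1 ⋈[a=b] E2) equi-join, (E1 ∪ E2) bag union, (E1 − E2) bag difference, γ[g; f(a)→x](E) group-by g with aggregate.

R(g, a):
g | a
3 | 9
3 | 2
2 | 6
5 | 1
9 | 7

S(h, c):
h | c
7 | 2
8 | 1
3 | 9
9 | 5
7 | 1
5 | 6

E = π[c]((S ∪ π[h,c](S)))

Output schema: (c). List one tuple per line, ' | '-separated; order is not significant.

Stepwise |·|:
  S → 6
  S → 6
  π[h,c](S) → 6
  (S ∪ π[h,c](S)) → 12
  π[c]((S ∪ π[h,c](S))) → 12

== RESULT ==
c
1
1
1
1
2
2
5
5
6
6
9
9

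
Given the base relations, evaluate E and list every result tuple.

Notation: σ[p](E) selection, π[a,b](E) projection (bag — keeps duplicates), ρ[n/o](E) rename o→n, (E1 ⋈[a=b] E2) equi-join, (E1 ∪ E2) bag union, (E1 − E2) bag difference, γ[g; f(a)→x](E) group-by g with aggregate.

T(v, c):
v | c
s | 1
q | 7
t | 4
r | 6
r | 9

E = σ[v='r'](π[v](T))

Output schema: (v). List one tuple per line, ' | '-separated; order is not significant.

Per-node cardinality:
  T → 5
  π[v](T) → 5
  σ[v='r'](π[v](T)) → 2

== RESULT ==
v
r
r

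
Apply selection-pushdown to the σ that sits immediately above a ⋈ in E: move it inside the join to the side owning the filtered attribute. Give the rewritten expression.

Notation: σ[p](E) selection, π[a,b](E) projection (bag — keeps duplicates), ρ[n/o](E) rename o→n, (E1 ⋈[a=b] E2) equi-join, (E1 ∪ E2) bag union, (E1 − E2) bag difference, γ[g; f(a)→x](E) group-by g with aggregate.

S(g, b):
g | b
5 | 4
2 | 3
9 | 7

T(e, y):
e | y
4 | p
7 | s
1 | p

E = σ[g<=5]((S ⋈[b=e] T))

σ filters on g, owned by the left side.
E' = (σ[g<=5](S) ⋈[b=e] T)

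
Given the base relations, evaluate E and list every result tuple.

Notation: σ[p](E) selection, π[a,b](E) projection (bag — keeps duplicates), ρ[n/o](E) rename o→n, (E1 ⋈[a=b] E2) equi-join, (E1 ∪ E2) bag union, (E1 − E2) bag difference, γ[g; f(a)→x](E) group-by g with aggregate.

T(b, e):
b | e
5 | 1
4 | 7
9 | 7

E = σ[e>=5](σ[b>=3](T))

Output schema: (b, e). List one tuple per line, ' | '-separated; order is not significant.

Per-node cardinality:
  T → 3
  σ[b>=3](T) → 3
  σ[e>=5](σ[b>=3](T)) → 2

== RESULT ==
b | e
4 | 7
9 | 7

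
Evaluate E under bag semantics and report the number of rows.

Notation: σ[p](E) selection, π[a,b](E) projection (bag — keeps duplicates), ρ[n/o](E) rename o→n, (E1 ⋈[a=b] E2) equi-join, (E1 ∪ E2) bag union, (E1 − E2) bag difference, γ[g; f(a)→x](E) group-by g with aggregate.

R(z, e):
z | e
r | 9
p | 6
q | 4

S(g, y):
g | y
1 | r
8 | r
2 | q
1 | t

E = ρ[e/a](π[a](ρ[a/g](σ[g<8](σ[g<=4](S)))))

Subexpression sizes:
  S → 4
  σ[g<=4](S) → 3
  σ[g<8](σ[g<=4](S)) → 3
  ρ[a/g](σ[g<8](σ[g<=4](S))) → 3
  π[a](ρ[a/g](σ[g<8](σ[g<=4](S)))) → 3
  ρ[e/a](π[a](ρ[a/g](σ[g<8](σ[g<=4](S))))) → 3

|E| = 3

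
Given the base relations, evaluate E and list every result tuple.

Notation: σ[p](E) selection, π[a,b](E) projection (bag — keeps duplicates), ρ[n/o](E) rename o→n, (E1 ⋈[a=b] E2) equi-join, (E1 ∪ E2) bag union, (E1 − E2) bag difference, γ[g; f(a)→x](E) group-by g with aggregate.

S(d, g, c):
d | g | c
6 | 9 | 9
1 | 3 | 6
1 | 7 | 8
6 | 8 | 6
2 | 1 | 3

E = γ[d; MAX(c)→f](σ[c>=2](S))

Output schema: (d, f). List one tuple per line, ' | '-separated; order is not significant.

Row counts bottom-up:
  S → 5
  σ[c>=2](S) → 5
  γ[d; MAX(c)→f](σ[c>=2](S)) → 3

== RESULT ==
d | f
1 | 8
2 | 3
6 | 9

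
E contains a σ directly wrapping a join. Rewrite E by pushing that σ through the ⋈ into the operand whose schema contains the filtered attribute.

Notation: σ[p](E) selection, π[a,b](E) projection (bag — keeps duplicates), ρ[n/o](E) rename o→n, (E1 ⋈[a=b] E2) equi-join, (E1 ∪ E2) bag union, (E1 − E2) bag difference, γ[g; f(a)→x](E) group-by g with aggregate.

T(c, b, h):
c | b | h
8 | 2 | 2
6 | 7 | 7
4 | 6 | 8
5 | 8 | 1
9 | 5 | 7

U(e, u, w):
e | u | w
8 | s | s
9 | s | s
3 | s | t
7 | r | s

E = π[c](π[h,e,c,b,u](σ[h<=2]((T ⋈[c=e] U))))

σ filters on h, owned by the left side.
E' = π[c](π[h,e,c,b,u]((σ[h<=2](T) ⋈[c=e] U)))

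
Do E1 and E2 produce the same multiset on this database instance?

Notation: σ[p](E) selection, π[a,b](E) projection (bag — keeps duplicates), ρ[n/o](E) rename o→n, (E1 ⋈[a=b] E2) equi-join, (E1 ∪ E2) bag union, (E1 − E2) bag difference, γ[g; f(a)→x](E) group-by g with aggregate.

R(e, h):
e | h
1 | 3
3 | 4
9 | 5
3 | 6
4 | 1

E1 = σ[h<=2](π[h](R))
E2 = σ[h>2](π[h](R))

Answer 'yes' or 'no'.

E1 stepwise |·|:
  R → 5
  π[h](R) → 5
  σ[h<=2](π[h](R)) → 1
E2 stepwise |·|:
  R → 5
  π[h](R) → 5
  σ[h>2](π[h](R)) → 4

E1 result:
h
1
E2 result:
h
3
4
5
6
Witness: (6,) appears 0× in E1 but 1× in E2.

no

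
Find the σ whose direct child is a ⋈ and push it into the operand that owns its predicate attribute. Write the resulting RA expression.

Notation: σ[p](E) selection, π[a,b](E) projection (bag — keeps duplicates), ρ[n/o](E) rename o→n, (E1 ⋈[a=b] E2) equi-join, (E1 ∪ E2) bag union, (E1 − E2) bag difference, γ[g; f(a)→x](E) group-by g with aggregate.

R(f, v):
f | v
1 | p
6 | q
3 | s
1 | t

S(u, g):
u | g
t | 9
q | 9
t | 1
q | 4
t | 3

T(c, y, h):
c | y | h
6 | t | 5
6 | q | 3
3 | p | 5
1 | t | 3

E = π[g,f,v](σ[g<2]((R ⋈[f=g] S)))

σ filters on g, owned by the right side.
E' = π[g,f,v]((R ⋈[f=g] σ[g<2](S)))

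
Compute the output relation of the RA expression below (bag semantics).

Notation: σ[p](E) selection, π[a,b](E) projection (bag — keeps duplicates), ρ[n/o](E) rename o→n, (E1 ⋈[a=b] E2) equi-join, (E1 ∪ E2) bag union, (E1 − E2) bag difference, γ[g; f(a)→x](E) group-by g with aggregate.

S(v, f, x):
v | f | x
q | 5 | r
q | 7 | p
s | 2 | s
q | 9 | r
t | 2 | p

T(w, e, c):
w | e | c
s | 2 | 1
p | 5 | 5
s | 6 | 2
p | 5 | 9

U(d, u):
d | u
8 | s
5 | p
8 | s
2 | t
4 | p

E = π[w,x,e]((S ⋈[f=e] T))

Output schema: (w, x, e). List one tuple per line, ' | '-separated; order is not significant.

Subexpression sizes:
  S → 5
  T → 4
  (S ⋈[f=e] T) → 4
  π[w,x,e]((S ⋈[f=e] T)) → 4

== RESULT ==
w | x | e
p | r | 5
p | r | 5
s | p | 2
s | s | 2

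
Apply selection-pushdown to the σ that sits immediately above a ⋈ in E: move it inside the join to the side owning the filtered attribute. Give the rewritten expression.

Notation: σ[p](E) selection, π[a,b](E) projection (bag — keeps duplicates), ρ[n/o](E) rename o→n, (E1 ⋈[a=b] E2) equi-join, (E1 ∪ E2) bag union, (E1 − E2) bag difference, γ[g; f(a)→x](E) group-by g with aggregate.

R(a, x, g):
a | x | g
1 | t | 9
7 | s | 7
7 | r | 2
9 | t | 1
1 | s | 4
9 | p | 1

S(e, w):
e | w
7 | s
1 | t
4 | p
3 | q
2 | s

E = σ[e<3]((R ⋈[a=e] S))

σ filters on e, owned by the right side.
E' = (R ⋈[a=e] σ[e<3](S))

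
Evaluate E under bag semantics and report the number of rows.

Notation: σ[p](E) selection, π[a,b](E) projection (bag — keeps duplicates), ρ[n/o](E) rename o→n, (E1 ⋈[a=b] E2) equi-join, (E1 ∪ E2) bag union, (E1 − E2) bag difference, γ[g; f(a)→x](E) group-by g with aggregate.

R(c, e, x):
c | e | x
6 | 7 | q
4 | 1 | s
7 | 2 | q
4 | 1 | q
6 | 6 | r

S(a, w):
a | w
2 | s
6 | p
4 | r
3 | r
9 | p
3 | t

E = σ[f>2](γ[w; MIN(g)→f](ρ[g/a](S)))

Subexpression sizes:
  S → 6
  ρ[g/a](S) → 6
  γ[w; MIN(g)→f](ρ[g/a](S)) → 4
  σ[f>2](γ[w; MIN(g)→f](ρ[g/a](S))) → 3

|E| = 3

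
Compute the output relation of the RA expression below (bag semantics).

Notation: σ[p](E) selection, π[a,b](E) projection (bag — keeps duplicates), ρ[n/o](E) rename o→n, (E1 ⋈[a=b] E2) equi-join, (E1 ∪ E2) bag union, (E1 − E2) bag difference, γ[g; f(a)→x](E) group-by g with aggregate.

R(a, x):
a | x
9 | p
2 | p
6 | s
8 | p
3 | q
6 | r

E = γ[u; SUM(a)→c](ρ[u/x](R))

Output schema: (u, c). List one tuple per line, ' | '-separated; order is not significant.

Row counts bottom-up:
  R → 6
  ρ[u/x](R) → 6
  γ[u; SUM(a)→c](ρ[u/x](R)) → 4

== RESULT ==
u | c
p | 19
q | 3
r | 6
s | 6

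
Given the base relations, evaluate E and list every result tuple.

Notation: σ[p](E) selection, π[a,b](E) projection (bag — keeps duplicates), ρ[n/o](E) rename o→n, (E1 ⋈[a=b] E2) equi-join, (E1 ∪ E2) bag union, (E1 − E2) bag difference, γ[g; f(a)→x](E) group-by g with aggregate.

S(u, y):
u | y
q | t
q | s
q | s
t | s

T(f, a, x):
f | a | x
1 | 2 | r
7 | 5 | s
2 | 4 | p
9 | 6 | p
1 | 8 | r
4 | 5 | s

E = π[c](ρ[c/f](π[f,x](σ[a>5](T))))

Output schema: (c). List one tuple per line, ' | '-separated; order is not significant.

Subexpression sizes:
  T → 6
  σ[a>5](T) → 2
  π[f,x](σ[a>5](T)) → 2
  ρ[c/f](π[f,x](σ[a>5](T))) → 2
  π[c](ρ[c/f](π[f,x](σ[a>5](T)))) → 2

== RESULT ==
c
1
9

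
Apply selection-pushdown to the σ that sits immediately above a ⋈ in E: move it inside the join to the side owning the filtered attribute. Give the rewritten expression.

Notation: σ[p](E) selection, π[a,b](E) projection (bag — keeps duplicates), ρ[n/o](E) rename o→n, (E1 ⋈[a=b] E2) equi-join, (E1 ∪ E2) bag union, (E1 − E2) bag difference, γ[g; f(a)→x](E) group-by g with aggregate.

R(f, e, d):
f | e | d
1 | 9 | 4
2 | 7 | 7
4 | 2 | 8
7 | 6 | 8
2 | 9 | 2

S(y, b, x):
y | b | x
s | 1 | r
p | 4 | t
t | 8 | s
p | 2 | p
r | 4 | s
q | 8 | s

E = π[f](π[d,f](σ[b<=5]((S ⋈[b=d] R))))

σ filters on b, owned by the left side.
E' = π[f](π[d,f]((σ[b<=5](S) ⋈[b=d] R)))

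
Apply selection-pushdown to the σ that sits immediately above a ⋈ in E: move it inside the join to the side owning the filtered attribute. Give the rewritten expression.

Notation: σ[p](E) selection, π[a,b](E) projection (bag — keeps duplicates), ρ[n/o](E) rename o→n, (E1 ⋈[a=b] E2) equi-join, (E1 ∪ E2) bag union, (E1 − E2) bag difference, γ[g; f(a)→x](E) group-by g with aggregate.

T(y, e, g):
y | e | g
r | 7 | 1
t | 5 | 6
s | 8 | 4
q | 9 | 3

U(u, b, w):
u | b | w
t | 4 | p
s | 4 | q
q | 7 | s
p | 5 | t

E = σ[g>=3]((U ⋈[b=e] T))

σ filters on g, owned by the right side.
E' = (U ⋈[b=e] σ[g>=3](T))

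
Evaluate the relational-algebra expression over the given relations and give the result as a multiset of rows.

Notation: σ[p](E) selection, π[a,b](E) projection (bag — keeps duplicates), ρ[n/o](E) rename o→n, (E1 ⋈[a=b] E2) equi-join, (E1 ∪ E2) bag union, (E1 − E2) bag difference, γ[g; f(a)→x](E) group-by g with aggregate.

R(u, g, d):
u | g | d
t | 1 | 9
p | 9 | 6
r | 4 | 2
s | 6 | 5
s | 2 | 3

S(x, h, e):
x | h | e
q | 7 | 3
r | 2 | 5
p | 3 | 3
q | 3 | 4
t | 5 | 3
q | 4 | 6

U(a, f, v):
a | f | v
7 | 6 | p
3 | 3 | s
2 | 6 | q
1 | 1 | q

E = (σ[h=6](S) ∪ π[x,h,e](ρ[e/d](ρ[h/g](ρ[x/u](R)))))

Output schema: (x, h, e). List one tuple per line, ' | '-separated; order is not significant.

Row counts bottom-up:
  S → 6
  σ[h=6](S) → 0
  R → 5
  ρ[x/u](R) → 5
  ρ[h/g](ρ[x/u](R)) → 5
  ρ[e/d](ρ[h/g](ρ[x/u](R))) → 5
  π[x,h,e](ρ[e/d](ρ[h/g](ρ[x/u](R)))) → 5
  (σ[h=6](S) ∪ π[x,h,e](ρ[e/d](ρ[h/g](ρ[x/u](R))))) → 5

== RESULT ==
x | h | e
p | 9 | 6
r | 4 | 2
s | 2 | 3
s | 6 | 5
t | 1 | 9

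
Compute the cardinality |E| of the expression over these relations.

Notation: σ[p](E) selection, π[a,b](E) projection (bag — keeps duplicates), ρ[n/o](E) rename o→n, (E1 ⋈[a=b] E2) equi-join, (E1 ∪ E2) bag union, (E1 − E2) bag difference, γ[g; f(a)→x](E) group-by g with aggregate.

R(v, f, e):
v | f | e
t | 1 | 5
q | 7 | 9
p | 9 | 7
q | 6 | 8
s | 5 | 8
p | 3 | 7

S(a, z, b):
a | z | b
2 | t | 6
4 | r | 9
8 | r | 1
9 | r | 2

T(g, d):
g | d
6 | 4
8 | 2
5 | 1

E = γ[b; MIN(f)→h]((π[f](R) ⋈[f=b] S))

Per-node cardinality:
  R → 6
  π[f](R) → 6
  S → 4
  (π[f](R) ⋈[f=b] S) → 3
  γ[b; MIN(f)→h]((π[f](R) ⋈[f=b] S)) → 3

|E| = 3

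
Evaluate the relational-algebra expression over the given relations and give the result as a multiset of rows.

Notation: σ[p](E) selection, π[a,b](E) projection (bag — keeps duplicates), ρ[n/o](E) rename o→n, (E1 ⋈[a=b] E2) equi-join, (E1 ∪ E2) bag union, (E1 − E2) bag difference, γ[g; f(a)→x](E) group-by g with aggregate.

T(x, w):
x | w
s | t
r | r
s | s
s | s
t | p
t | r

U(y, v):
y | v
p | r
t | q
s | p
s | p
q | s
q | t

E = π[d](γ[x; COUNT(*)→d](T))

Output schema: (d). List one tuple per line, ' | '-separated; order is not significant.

Row counts bottom-up:
  T → 6
  γ[x; COUNT(*)→d](T) → 3
  π[d](γ[x; COUNT(*)→d](T)) → 3

== RESULT ==
d
1
2
3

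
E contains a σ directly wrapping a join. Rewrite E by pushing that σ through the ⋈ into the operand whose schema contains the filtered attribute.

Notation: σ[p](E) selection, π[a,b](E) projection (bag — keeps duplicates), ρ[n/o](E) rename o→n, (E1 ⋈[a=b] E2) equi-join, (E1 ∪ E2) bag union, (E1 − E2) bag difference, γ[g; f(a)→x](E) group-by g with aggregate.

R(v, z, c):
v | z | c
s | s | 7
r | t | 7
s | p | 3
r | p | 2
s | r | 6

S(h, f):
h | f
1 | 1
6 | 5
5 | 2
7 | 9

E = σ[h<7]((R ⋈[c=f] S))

σ filters on h, owned by the right side.
E' = (R ⋈[c=f] σ[h<7](S))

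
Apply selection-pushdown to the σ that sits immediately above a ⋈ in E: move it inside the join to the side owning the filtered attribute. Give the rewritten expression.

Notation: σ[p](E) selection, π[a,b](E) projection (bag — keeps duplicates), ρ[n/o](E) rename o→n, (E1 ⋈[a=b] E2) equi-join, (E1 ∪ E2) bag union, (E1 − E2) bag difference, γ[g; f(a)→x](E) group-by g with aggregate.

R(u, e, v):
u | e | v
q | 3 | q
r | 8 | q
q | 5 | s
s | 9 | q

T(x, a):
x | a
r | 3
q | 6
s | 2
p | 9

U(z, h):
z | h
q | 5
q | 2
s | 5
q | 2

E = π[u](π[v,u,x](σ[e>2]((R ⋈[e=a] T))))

σ filters on e, owned by the left side.
E' = π[u](π[v,u,x]((σ[e>2](R) ⋈[e=a] T)))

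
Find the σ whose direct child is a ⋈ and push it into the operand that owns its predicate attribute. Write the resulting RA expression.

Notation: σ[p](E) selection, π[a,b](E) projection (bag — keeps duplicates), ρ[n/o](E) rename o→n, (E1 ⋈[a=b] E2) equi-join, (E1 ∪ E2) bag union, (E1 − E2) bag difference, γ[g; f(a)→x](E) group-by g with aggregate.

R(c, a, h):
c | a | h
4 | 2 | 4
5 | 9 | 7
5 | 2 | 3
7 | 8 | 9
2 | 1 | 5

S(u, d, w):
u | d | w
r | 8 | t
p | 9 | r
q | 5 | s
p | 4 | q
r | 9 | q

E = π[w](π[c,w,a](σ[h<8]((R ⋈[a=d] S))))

σ filters on h, owned by the left side.
E' = π[w](π[c,w,a]((σ[h<8](R) ⋈[a=d] S)))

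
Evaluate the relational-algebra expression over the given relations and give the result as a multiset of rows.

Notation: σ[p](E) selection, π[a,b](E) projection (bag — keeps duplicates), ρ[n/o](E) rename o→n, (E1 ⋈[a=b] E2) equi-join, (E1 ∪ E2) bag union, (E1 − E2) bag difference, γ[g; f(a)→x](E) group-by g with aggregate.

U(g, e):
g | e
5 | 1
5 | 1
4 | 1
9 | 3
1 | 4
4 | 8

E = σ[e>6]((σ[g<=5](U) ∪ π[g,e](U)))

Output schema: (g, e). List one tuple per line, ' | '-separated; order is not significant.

Subexpression sizes:
  U → 6
  σ[g<=5](U) → 5
  U → 6
  π[g,e](U) → 6
  (σ[g<=5](U) ∪ π[g,e](U)) → 11
  σ[e>6]((σ[g<=5](U) ∪ π[g,e](U))) → 2

== RESULT ==
g | e
4 | 8
4 | 8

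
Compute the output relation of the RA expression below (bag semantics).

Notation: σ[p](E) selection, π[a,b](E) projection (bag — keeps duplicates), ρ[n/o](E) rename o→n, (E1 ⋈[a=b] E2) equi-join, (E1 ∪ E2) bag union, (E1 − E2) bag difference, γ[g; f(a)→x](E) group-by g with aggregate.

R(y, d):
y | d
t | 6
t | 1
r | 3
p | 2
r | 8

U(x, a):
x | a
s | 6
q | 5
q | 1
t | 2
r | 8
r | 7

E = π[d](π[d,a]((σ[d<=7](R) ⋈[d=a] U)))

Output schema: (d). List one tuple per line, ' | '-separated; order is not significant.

Row counts bottom-up:
  R → 5
  σ[d<=7](R) → 4
  U → 6
  (σ[d<=7](R) ⋈[d=a] U) → 3
  π[d,a]((σ[d<=7](R) ⋈[d=a] U)) → 3
  π[d](π[d,a]((σ[d<=7](R) ⋈[d=a] U))) → 3

== RESULT ==
d
1
2
6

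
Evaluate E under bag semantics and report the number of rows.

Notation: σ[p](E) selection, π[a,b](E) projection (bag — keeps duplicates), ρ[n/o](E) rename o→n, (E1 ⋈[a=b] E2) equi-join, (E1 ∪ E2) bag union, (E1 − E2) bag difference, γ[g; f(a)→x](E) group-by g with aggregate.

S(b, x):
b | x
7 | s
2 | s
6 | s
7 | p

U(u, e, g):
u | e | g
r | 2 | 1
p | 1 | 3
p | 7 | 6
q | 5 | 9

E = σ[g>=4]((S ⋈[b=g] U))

Stepwise |·|:
  S → 4
  U → 4
  (S ⋈[b=g] U) → 1
  σ[g>=4]((S ⋈[b=g] U)) → 1

|E| = 1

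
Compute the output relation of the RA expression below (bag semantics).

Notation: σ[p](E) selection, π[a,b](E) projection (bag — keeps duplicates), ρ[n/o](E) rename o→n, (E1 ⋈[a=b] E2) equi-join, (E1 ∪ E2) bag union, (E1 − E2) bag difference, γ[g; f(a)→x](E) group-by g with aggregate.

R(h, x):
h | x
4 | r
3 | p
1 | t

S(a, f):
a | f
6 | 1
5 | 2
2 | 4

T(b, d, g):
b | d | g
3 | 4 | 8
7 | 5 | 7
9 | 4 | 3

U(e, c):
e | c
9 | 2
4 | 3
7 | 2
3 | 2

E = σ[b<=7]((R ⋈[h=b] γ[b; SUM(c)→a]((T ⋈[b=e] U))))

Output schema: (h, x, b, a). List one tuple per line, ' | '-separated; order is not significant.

Stepwise |·|:
  R → 3
  T → 3
  U → 4
  (T ⋈[b=e] U) → 3
  γ[b; SUM(c)→a]((T ⋈[b=e] U)) → 3
  (R ⋈[h=b] γ[b; SUM(c)→a]((T ⋈[b=e] U))) → 1
  σ[b<=7]((R ⋈[h=b] γ[b; SUM(c)→a]((T ⋈[b=e] U)))) → 1

== RESULT ==
h | x | b | a
3 | p | 3 | 2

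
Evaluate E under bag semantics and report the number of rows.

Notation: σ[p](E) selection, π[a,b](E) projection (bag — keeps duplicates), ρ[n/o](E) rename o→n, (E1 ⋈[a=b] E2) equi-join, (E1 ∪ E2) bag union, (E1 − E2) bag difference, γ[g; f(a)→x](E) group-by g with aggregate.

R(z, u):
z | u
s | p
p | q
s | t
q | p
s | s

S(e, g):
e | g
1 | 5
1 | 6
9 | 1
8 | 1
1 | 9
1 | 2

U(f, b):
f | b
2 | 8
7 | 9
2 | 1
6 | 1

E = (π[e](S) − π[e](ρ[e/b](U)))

Stepwise |·|:
  S → 6
  π[e](S) → 6
  U → 4
  ρ[e/b](U) → 4
  π[e](ρ[e/b](U)) → 4
  (π[e](S) − π[e](ρ[e/b](U))) → 2

|E| = 2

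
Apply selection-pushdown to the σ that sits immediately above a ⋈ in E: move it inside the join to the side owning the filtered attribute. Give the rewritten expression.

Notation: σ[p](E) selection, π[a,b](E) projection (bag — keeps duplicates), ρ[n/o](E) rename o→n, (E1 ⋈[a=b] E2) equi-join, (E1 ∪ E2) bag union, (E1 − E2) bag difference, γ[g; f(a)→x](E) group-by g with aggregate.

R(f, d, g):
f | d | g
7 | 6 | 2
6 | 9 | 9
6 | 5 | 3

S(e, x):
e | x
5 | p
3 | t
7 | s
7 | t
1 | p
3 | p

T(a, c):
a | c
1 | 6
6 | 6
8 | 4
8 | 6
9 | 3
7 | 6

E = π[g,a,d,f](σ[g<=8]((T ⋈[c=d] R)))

σ filters on g, owned by the right side.
E' = π[g,a,d,f]((T ⋈[c=d] σ[g<=8](R)))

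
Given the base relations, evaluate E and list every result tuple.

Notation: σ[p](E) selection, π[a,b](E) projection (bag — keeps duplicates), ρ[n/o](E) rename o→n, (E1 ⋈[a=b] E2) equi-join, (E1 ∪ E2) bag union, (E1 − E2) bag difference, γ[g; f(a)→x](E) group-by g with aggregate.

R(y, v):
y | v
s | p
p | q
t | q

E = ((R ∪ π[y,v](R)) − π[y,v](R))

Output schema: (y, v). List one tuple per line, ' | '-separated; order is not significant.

Subexpression sizes:
  R → 3
  R → 3
  π[y,v](R) → 3
  (R ∪ π[y,v](R)) → 6
  R → 3
  π[y,v](R) → 3
  ((R ∪ π[y,v](R)) − π[y,v](R)) → 3

== RESULT ==
y | v
p | q
s | p
t | q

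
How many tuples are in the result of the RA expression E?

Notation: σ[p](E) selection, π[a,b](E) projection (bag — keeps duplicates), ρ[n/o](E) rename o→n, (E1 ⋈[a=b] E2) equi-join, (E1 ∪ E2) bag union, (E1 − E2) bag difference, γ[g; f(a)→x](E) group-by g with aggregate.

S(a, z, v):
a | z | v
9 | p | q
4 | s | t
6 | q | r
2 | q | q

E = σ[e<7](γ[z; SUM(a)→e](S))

Per-node cardinality:
  S → 4
  γ[z; SUM(a)→e](S) → 3
  σ[e<7](γ[z; SUM(a)→e](S)) → 1

|E| = 1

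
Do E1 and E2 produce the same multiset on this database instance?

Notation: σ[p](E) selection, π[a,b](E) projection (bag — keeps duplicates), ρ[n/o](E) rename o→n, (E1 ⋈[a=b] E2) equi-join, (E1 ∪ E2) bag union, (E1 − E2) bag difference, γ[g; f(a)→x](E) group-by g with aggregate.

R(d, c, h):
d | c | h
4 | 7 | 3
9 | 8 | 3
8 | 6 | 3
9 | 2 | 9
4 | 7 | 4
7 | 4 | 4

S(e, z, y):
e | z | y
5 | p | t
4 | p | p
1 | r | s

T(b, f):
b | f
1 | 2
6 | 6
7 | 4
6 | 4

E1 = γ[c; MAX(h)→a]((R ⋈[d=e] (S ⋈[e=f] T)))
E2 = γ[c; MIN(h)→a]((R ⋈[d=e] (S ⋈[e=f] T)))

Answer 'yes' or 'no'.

E1 subexpression sizes:
  R → 6
  S → 3
  T → 4
  (S ⋈[e=f] T) → 2
  (R ⋈[d=e] (S ⋈[e=f] T)) → 4
  γ[c; MAX(h)→a]((R ⋈[d=e] (S ⋈[e=f] T))) → 1
E2 subexpression sizes:
  R → 6
  S → 3
  T → 4
  (S ⋈[e=f] T) → 2
  (R ⋈[d=e] (S ⋈[e=f] T)) → 4
  γ[c; MIN(h)→a]((R ⋈[d=e] (S ⋈[e=f] T))) → 1

E1 result:
c | a
7 | 4
E2 result:
c | a
7 | 3
Witness: (7, 4) appears 1× in E1 but 0× in E2.

no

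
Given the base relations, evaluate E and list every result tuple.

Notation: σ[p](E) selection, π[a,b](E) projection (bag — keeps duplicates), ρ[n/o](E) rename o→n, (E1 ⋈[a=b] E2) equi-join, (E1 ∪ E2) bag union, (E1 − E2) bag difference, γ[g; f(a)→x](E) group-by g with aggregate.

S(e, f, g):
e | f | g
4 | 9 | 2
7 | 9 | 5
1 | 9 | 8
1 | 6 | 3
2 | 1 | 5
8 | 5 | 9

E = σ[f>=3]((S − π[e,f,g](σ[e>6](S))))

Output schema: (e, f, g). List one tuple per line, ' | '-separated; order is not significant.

Per-node cardinality:
  S → 6
  S → 6
  σ[e>6](S) → 2
  π[e,f,g](σ[e>6](S)) → 2
  (S − π[e,f,g](σ[e>6](S))) → 4
  σ[f>=3]((S − π[e,f,g](σ[e>6](S)))) → 3

== RESULT ==
e | f | g
1 | 6 | 3
1 | 9 | 8
4 | 9 | 2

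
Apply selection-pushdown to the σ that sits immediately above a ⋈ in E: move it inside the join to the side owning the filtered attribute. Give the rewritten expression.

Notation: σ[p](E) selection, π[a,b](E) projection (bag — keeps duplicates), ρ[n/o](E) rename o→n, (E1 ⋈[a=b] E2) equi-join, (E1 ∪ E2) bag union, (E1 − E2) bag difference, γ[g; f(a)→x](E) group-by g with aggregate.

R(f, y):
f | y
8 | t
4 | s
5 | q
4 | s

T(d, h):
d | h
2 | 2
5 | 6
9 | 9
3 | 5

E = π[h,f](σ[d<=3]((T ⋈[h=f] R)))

σ filters on d, owned by the left side.
E' = π[h,f]((σ[d<=3](T) ⋈[h=f] R))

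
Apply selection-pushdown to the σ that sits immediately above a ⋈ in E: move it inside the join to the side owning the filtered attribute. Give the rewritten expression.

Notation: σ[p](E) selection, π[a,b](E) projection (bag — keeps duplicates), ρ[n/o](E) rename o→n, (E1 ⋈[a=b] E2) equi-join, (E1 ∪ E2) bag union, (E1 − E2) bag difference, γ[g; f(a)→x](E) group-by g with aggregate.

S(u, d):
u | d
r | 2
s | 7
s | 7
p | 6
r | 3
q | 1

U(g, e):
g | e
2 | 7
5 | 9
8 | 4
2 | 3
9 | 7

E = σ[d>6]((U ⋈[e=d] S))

σ filters on d, owned by the right side.
E' = (U ⋈[e=d] σ[d>6](S))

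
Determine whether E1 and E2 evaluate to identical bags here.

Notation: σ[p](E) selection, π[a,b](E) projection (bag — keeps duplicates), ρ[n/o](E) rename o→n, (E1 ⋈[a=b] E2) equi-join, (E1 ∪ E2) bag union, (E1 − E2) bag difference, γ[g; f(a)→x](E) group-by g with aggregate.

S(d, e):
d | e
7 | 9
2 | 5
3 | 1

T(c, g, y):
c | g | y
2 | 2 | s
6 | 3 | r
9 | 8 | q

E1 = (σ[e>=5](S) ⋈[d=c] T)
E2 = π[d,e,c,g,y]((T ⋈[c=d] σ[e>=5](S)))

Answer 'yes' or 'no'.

E1 per-node cardinality:
  S → 3
  σ[e>=5](S) → 2
  T → 3
  (σ[e>=5](S) ⋈[d=c] T) → 1
E2 per-node cardinality:
  T → 3
  S → 3
  σ[e>=5](S) → 2
  (T ⋈[c=d] σ[e>=5](S)) → 1
  π[d,e,c,g,y]((T ⋈[c=d] σ[e>=5](S))) → 1

E1 and E2 produce the same multiset:
d | e | c | g | y
2 | 5 | 2 | 2 | s

yes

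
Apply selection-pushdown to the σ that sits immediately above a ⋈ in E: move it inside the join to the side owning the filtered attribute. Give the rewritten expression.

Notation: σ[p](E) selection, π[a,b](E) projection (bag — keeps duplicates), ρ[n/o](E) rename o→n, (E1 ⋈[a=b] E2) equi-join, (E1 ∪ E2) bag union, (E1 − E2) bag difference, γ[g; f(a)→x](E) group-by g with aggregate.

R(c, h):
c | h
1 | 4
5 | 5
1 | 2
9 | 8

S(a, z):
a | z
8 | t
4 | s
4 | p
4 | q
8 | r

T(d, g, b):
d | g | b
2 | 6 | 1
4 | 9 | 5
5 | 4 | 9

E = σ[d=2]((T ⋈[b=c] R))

σ filters on d, owned by the left side.
E' = (σ[d=2](T) ⋈[b=c] R)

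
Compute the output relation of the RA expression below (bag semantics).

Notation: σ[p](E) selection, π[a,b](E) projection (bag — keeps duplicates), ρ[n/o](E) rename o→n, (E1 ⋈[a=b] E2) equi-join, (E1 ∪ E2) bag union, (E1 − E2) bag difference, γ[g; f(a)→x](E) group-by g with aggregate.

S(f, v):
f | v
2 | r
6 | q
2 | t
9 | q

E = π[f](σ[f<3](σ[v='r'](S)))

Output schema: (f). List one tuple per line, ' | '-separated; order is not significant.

Row counts bottom-up:
  S → 4
  σ[v='r'](S) → 1
  σ[f<3](σ[v='r'](S)) → 1
  π[f](σ[f<3](σ[v='r'](S))) → 1

== RESULT ==
f
2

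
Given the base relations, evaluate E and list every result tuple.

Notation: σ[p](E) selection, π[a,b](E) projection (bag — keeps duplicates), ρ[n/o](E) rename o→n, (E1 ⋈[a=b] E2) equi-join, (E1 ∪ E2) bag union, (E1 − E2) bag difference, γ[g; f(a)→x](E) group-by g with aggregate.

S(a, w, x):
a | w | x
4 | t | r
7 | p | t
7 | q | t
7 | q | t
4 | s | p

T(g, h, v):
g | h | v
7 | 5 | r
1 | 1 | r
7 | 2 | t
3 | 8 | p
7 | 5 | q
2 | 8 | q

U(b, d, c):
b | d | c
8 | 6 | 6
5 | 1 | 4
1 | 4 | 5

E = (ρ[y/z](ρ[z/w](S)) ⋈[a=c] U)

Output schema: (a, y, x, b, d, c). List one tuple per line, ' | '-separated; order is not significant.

Subexpression sizes:
  S → 5
  ρ[z/w](S) → 5
  ρ[y/z](ρ[z/w](S)) → 5
  U → 3
  (ρ[y/z](ρ[z/w](S)) ⋈[a=c] U) → 2

== RESULT ==
a | y | x | b | d | c
4 | s | p | 5 | 1 | 4
4 | t | r | 5 | 1 | 4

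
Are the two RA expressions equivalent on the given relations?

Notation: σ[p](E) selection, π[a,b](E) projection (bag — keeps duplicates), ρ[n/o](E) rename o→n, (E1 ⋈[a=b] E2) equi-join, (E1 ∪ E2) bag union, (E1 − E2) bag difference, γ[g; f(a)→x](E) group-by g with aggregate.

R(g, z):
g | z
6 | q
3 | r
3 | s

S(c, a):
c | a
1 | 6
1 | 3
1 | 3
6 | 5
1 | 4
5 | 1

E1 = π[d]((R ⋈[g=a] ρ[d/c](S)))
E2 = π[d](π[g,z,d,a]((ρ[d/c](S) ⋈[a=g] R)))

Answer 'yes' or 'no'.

E1 stepwise |·|:
  R → 3
  S → 6
  ρ[d/c](S) → 6
  (R ⋈[g=a] ρ[d/c](S)) → 5
  π[d]((R ⋈[g=a] ρ[d/c](S))) → 5
E2 stepwise |·|:
  S → 6
  ρ[d/c](S) → 6
  R → 3
  (ρ[d/c](S) ⋈[a=g] R) → 5
  π[g,z,d,a]((ρ[d/c](S) ⋈[a=g] R)) → 5
  π[d](π[g,z,d,a]((ρ[d/c](S) ⋈[a=g] R))) → 5

E1 and E2 produce the same multiset:
d
1
1
1
1
1

yes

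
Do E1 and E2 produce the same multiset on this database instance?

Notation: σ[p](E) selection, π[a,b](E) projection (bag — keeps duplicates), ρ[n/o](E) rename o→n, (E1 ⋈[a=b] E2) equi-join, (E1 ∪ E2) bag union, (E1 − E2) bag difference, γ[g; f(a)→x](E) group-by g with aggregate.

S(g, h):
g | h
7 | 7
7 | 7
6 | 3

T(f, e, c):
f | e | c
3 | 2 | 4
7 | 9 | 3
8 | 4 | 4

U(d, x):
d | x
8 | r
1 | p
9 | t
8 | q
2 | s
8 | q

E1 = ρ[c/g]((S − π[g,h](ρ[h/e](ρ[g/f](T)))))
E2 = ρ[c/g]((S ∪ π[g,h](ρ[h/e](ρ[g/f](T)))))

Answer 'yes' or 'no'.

E1 per-node cardinality:
  S → 3
  T → 3
  ρ[g/f](T) → 3
  ρ[h/e](ρ[g/f](T)) → 3
  π[g,h](ρ[h/e](ρ[g/f](T))) → 3
  (S − π[g,h](ρ[h/e](ρ[g/f](T)))) → 3
  ρ[c/g]((S − π[g,h](ρ[h/e](ρ[g/f](T))))) → 3
E2 per-node cardinality:
  S → 3
  T → 3
  ρ[g/f](T) → 3
  ρ[h/e](ρ[g/f](T)) → 3
  π[g,h](ρ[h/e](ρ[g/f](T))) → 3
  (S ∪ π[g,h](ρ[h/e](ρ[g/f](T)))) → 6
  ρ[c/g]((S ∪ π[g,h](ρ[h/e](ρ[g/f](T))))) → 6

E1 result:
c | h
6 | 3
7 | 7
7 | 7
E2 result:
c | h
3 | 2
6 | 3
7 | 7
7 | 7
7 | 9
8 | 4
Witness: (7, 9) appears 0× in E1 but 1× in E2.

no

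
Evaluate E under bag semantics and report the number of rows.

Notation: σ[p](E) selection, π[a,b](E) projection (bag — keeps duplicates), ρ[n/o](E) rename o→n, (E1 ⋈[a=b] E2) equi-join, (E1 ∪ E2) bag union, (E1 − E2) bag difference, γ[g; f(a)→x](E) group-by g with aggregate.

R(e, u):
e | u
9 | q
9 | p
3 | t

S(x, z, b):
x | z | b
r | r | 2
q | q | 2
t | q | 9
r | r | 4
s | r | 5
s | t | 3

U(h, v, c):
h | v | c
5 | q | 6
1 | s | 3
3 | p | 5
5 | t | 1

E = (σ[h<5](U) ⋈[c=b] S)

Row counts bottom-up:
  U → 4
  σ[h<5](U) → 2
  S → 6
  (σ[h<5](U) ⋈[c=b] S) → 2

|E| = 2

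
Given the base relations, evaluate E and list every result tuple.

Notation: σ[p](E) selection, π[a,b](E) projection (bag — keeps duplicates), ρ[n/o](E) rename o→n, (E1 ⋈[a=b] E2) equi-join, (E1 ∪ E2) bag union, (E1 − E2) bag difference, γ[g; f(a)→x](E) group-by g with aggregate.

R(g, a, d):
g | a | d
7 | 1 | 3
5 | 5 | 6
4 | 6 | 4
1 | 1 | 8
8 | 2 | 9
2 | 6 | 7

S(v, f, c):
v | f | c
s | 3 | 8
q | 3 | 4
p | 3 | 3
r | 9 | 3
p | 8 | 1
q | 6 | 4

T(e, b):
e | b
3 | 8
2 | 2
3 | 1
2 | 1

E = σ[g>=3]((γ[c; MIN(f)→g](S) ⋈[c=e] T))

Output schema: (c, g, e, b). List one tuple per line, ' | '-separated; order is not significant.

Row counts bottom-up:
  S → 6
  γ[c; MIN(f)→g](S) → 4
  T → 4
  (γ[c; MIN(f)→g](S) ⋈[c=e] T) → 2
  σ[g>=3]((γ[c; MIN(f)→g](S) ⋈[c=e] T)) → 2

== RESULT ==
c | g | e | b
3 | 3 | 3 | 1
3 | 3 | 3 | 8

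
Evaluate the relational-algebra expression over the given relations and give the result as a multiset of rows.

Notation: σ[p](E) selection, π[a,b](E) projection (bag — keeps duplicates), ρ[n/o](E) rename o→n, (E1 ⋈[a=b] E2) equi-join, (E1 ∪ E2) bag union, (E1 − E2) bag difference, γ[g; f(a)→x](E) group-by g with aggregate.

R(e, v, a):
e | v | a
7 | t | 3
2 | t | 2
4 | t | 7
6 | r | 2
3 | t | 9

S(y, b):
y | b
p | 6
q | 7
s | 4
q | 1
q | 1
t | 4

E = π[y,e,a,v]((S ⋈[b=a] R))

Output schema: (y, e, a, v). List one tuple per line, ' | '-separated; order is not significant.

Stepwise |·|:
  S → 6
  R → 5
  (S ⋈[b=a] R) → 1
  π[y,e,a,v]((S ⋈[b=a] R)) → 1

== RESULT ==
y | e | a | v
q | 4 | 7 | t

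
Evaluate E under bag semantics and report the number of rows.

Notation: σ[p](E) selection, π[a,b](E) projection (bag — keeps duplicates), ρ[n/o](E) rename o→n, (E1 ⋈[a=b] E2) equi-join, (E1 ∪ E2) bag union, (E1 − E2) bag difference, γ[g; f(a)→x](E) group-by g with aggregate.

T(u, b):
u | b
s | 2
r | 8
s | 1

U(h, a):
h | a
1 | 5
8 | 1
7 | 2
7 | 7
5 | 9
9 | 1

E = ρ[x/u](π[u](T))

Subexpression sizes:
  T → 3
  π[u](T) → 3
  ρ[x/u](π[u](T)) → 3

|E| = 3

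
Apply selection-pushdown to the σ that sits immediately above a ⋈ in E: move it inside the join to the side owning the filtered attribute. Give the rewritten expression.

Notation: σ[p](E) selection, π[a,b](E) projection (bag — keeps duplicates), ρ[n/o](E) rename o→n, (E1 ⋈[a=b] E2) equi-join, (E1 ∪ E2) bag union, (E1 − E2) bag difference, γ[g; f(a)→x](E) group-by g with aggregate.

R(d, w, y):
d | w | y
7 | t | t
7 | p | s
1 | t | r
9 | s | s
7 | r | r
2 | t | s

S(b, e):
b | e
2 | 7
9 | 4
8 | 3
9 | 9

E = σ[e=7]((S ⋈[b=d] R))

σ filters on e, owned by the left side.
E' = (σ[e=7](S) ⋈[b=d] R)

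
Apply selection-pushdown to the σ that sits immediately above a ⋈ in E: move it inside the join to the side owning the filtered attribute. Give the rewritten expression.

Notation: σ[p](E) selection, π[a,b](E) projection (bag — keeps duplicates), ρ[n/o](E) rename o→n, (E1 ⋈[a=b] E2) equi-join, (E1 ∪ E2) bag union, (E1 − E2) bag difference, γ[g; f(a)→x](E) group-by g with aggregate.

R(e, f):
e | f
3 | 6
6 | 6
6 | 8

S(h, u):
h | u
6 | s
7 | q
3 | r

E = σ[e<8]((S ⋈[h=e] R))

σ filters on e, owned by the right side.
E' = (S ⋈[h=e] σ[e<8](R))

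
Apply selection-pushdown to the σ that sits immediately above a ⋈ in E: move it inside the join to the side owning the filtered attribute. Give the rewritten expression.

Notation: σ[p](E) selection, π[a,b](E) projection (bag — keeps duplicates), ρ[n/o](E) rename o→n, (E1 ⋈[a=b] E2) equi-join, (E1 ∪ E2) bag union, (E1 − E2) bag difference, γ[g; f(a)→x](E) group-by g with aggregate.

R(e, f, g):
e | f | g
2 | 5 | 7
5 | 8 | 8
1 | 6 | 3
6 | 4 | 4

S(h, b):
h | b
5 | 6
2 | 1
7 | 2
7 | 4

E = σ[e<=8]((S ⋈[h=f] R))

σ filters on e, owned by the right side.
E' = (S ⋈[h=f] σ[e<=8](R))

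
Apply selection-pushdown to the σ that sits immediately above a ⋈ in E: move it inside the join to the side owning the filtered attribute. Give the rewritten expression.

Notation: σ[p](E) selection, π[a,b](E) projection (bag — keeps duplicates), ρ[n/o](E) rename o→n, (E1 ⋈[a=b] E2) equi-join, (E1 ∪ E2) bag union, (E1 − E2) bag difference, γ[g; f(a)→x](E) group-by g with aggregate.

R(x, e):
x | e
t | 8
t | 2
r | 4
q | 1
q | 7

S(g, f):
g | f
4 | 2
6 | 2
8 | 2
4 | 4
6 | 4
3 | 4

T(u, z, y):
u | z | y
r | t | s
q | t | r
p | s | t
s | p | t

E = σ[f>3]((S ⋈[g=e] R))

σ filters on f, owned by the left side.
E' = (σ[f>3](S) ⋈[g=e] R)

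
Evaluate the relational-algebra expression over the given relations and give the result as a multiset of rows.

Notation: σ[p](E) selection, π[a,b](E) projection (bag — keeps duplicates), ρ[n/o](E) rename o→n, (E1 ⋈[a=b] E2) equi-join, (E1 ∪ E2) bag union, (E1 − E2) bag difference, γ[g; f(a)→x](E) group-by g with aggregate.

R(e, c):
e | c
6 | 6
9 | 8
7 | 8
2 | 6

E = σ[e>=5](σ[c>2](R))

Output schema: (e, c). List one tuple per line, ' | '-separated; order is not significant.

Row counts bottom-up:
  R → 4
  σ[c>2](R) → 4
  σ[e>=5](σ[c>2](R)) → 3

== RESULT ==
e | c
6 | 6
7 | 8
9 | 8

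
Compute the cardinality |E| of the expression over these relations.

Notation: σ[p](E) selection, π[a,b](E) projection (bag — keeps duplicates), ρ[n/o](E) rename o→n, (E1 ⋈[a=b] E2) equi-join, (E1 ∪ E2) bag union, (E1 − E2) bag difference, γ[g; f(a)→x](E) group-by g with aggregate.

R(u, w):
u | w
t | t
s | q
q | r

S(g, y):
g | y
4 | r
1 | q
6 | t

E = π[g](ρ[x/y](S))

Row counts bottom-up:
  S → 3
  ρ[x/y](S) → 3
  π[g](ρ[x/y](S)) → 3

|E| = 3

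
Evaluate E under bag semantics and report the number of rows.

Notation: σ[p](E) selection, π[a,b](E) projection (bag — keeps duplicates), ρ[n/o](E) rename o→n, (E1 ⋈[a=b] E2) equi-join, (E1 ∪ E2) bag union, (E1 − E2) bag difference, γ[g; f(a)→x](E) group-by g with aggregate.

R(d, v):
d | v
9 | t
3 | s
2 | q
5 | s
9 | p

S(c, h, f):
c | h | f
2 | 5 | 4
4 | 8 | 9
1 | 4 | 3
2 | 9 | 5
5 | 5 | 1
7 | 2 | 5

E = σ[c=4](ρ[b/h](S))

Row counts bottom-up:
  S → 6
  ρ[b/h](S) → 6
  σ[c=4](ρ[b/h](S)) → 1

|E| = 1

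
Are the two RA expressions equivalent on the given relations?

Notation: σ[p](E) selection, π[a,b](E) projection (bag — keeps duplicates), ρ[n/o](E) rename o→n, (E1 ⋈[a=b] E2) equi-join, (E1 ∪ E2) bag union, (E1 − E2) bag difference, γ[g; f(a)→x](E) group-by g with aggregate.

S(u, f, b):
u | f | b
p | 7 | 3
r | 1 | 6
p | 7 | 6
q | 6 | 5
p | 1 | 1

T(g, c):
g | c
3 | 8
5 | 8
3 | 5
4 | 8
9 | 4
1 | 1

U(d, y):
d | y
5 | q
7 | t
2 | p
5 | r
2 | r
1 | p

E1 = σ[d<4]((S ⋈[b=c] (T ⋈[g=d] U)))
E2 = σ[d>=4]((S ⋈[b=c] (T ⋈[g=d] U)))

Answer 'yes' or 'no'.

E1 row counts bottom-up:
  S → 5
  T → 6
  U → 6
  (T ⋈[g=d] U) → 3
  (S ⋈[b=c] (T ⋈[g=d] U)) → 1
  σ[d<4]((S ⋈[b=c] (T ⋈[g=d] U))) → 1
E2 row counts bottom-up:
  S → 5
  T → 6
  U → 6
  (T ⋈[g=d] U) → 3
  (S ⋈[b=c] (T ⋈[g=d] U)) → 1
  σ[d>=4]((S ⋈[b=c] (T ⋈[g=d] U))) → 0

E1 result:
u | f | b | g | c | d | y
p | 1 | 1 | 1 | 1 | 1 | p
E2 result:
u | f | b | g | c | d | y
(0 rows)
Witness: ('p', 1, 1, 1, 1, 1, 'p') appears 1× in E1 but 0× in E2.

no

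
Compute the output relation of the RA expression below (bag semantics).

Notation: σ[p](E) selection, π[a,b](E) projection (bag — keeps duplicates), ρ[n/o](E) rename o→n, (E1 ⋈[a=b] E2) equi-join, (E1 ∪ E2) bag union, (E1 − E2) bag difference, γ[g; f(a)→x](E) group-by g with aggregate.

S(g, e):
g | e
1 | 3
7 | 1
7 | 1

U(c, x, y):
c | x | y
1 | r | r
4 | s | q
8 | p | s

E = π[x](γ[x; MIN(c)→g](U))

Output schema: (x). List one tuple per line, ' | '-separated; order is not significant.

Stepwise |·|:
  U → 3
  γ[x; MIN(c)→g](U) → 3
  π[x](γ[x; MIN(c)→g](U)) → 3

== RESULT ==
x
p
r
s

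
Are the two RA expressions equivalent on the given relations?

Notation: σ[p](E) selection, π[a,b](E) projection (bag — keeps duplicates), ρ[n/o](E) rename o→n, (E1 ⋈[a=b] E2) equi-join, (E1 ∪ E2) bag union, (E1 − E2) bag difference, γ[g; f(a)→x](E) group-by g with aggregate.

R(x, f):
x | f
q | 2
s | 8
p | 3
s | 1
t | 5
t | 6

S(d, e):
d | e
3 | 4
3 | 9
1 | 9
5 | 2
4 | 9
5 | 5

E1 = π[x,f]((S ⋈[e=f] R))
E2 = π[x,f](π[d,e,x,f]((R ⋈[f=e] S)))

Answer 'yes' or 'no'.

E1 stepwise |·|:
  S → 6
  R → 6
  (S ⋈[e=f] R) → 2
  π[x,f]((S ⋈[e=f] R)) → 2
E2 stepwise |·|:
  R → 6
  S → 6
  (R ⋈[f=e] S) → 2
  π[d,e,x,f]((R ⋈[f=e] S)) → 2
  π[x,f](π[d,e,x,f]((R ⋈[f=e] S))) → 2

E1 and E2 produce the same multiset:
x | f
q | 2
t | 5

yes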